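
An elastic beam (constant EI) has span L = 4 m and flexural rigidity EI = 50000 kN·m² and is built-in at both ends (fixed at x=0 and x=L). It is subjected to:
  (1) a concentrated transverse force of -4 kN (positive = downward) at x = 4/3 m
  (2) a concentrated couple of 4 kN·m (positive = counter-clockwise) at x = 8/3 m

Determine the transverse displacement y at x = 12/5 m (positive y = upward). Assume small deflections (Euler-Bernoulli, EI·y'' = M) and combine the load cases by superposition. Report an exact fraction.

Load 1 — point force P=-4 kN at a=4/3 m (b=L-a=8/3):
  y_1 = -Pa²(L-x)²(3bL-(3b+a)(L-x))/(6L³EI)  [x>a] = -(-4)·(4/3)²·(4-(12/5))²·(3·(8/3)·4-(3·(8/3)+(4/3))·(4-(12/5)))/(6·4³·50000) = 512/31640625 m
Load 2 — applied couple M₀=4 kN·m at a=8/3 m (b=L-a=4/3):
  y_2 = (R_Ax³/6 - M_Ax²/2)/EI  [x≤a] with R_A=4/3, M_A=4/3 = ((4/3)·(12/5)³/6 - (4/3)·(12/5)²/2)/50000 = -6/390625 m
Superposition: y = Σ y_i = 26/31640625 m ≈ 0.000001 m

y(12/5) = 26/31640625 m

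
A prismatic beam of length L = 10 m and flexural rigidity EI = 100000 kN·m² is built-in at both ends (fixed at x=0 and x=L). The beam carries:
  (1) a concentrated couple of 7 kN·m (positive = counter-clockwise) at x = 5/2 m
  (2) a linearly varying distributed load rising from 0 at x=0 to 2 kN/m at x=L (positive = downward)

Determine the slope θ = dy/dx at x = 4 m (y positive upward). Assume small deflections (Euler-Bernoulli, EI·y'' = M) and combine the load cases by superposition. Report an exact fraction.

θ(4) = -3/80000 rad

Load 1 — applied couple M₀=7 kN·m at a=5/2 m (b=L-a=15/2):
  θ_1 = (R_Ax²/2 - M_Ax - M₀(x-a))/EI  [x>a] with R_A=63/80, M_A=-21/16 = ((63/80)·4²/2 - (-21/16)·4 - 7·(4-(5/2)))/100000 = 21/2000000 rad
Load 2 — triangular load w₀=2 kN/m (0→w₀ over full span):
  θ_2 = -w₀(2x(L-x)(L-2x)(x+2L)+x²(L-x)²)/(120LEI) = -2·(2·4·(10-4)·(10-2·4)·(4+2·10)+4²·(10-4)²)/(120·10·100000) = -3/62500 rad
Superposition: θ = Σ θ_i = -3/80000 rad ≈ -0.000037 rad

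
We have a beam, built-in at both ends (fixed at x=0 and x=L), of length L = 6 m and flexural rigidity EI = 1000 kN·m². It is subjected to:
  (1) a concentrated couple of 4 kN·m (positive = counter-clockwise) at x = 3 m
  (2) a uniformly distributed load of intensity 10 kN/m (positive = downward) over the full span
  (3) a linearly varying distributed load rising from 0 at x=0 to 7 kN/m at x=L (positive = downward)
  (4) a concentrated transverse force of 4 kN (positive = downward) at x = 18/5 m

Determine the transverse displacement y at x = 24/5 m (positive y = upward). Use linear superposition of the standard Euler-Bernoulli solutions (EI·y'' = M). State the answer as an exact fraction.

y(24/5) = -160569/7812500 m

Load 1 — applied couple M₀=4 kN·m at a=3 m (b=L-a=3):
  y_1 = (R_Ax³/6 - M_Ax²/2 - M₀(x-a)²/2)/EI  [x>a] with R_A=1, M_A=1 = (1·(24/5)³/6 - 1·(24/5)²/2 - 4·((24/5)-3)²/2)/1000 = 27/62500 m
Load 2 — uniform load w=10 kN/m over full span:
  y_2 = -wx²(L-x)²/(24EI) = -10·(24/5)²·(6-(24/5))²/(24·1000) = -216/15625 m
Load 3 — triangular load w₀=7 kN/m (0→w₀ over full span):
  y_3 = -w₀x²(L-x)²(x+2L)/(120LEI) = -7·(24/5)²·(6-(24/5))²·((24/5)+2·6)/(120·6·1000) = -10584/1953125 m
Load 4 — point force P=4 kN at a=18/5 m (b=L-a=12/5):
  y_4 = -Pa²(L-x)²(3bL-(3b+a)(L-x))/(6L³EI)  [x>a] = -4·(18/5)²·(6-(24/5))²·(3·(12/5)·6-(3·(12/5)+(18/5))·(6-(24/5)))/(6·6³·1000) = -3402/1953125 m
Superposition: y = Σ y_i = -160569/7812500 m ≈ -0.020553 m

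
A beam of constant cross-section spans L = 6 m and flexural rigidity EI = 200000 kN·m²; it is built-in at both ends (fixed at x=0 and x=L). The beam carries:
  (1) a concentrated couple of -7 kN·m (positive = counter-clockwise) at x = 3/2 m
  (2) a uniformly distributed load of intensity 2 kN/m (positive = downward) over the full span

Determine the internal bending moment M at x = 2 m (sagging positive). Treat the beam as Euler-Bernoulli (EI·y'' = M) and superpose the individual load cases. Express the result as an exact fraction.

Load 1 — applied couple M₀=-7 kN·m at a=3/2 m (b=L-a=9/2):
  M_1 = R_Ax - M_A - M₀  [x>a] with R_A=-21/16, M_A=21/16 = (-21/16)·2 - (21/16) - (-7) = 49/16 kN·m
Load 2 — uniform load w=2 kN/m over full span:
  M_2 = wLx/2 - wL²/12 - wx²/2 = 2·6·2/2 - 2·6²/12 - 2·2²/2 = 2 kN·m
Superposition: M = Σ M_i = 81/16 kN·m ≈ 5.062500 kN·m

M(2) = 81/16 kN·m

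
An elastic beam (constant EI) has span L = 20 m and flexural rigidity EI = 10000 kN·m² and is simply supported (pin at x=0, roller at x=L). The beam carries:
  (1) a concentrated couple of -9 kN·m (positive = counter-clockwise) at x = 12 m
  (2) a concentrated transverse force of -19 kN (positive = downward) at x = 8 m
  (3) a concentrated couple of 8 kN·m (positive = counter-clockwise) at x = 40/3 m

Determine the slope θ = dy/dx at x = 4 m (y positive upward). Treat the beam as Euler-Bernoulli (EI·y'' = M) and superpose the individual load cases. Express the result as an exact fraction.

Load 1 — applied couple M₀=-9 kN·m at a=12 m (b=L-a=8):
  θ_1 = (M₀x²/(2L)+C₁)/EI  [x≤a] with C₁=M₀(3b²-L²)/(6L)=78/5 = ((-9)·4²/(2·20)+(78/5))/10000 = 3/2500 rad
Load 2 — point force P=-19 kN at a=8 m (b=L-a=12):
  θ_2 = -Pb(L²-b²-3x²)/(6LEI)  [x≤a] = -(-19)·12·(20²-12²-3·4²)/(6·20·10000) = 247/6250 rad
Load 3 — applied couple M₀=8 kN·m at a=40/3 m (b=L-a=20/3):
  θ_3 = (M₀x²/(2L)+C₁)/EI  [x≤a] with C₁=M₀(3b²-L²)/(6L)=-160/9 = (8·4²/(2·20)+(-160/9))/10000 = -41/28125 rad
Superposition: θ = Σ θ_i = 4417/112500 rad ≈ 0.039262 rad

θ(4) = 4417/112500 rad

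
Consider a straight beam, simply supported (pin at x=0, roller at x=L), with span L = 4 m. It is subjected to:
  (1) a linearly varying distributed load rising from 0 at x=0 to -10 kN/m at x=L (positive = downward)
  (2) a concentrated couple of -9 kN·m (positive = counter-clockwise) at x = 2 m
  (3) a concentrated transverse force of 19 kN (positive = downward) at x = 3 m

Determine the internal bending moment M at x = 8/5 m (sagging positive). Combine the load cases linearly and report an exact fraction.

M(8/5) = -124/25 kN·m

Load 1 — triangular load w₀=-10 kN/m (0→w₀ over full span):
  M_1 = w₀Lx/6 - w₀x³/(6L) = (-10)·4·(8/5)/6 - (-10)·(8/5)³/(6·4) = -224/25 kN·m
Load 2 — applied couple M₀=-9 kN·m at a=2 m (b=L-a=2):
  M_2 = M₀x/L  [x≤a] = (-9)·(8/5)/4 = -18/5 kN·m
Load 3 — point force P=19 kN at a=3 m (b=L-a=1):
  M_3 = Pbx/L  [x≤a] = 19·1·(8/5)/4 = 38/5 kN·m
Superposition: M = Σ M_i = -124/25 kN·m ≈ -4.960000 kN·m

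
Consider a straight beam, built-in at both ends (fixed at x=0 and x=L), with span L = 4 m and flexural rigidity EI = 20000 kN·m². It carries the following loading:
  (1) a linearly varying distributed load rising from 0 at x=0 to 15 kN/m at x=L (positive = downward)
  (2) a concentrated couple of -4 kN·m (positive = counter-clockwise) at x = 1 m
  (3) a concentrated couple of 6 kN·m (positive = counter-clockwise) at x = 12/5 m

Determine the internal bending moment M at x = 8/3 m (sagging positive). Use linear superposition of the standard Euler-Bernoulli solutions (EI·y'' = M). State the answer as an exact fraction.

Load 1 — triangular load w₀=15 kN/m (0→w₀ over full span):
  M_1 = 3w₀Lx/20 - w₀L²/30 - w₀x³/(6L) = 3·15·4·(8/3)/20 - 15·4²/30 - 15·(8/3)³/(6·4) = 112/27 kN·m
Load 2 — applied couple M₀=-4 kN·m at a=1 m (b=L-a=3):
  M_2 = R_Ax - M_A - M₀  [x>a] with R_A=-9/8, M_A=3/4 = (-9/8)·(8/3) - (3/4) - (-4) = 1/4 kN·m
Load 3 — applied couple M₀=6 kN·m at a=12/5 m (b=L-a=8/5):
  M_3 = R_Ax - M_A - M₀  [x>a] with R_A=54/25, M_A=48/25 = (54/25)·(8/3) - (48/25) - 6 = -54/25 kN·m
Superposition: M = Σ M_i = 6043/2700 kN·m ≈ 2.238148 kN·m

M(8/3) = 6043/2700 kN·m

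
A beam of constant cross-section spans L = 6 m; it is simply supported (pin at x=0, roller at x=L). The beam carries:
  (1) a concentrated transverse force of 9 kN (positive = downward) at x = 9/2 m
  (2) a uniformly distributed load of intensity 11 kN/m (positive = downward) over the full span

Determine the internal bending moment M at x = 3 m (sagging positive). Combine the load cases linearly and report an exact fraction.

M(3) = 225/4 kN·m

Load 1 — point force P=9 kN at a=9/2 m (b=L-a=3/2):
  M_1 = Pbx/L  [x≤a] = 9·(3/2)·3/6 = 27/4 kN·m
Load 2 — uniform load w=11 kN/m over full span:
  M_2 = wx(L-x)/2 = 11·3·(6-3)/2 = 99/2 kN·m
Superposition: M = Σ M_i = 225/4 kN·m ≈ 56.250000 kN·m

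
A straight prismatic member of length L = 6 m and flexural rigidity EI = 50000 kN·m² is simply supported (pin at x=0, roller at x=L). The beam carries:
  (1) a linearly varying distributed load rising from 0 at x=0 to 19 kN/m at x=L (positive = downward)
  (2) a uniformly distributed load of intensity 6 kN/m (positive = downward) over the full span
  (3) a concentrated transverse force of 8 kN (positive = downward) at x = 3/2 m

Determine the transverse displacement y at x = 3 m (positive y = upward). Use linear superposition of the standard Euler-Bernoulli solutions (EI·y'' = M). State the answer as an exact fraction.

y(3) = -4581/800000 m

Load 1 — triangular load w₀=19 kN/m (0→w₀ over full span):
  y_1 = -w₀x(7L⁴-10L²x²+3x⁴)/(360LEI) = -19·3·(7·6⁴-10·6²·3²+3·3⁴)/(360·6·50000) = -513/160000 m
Load 2 — uniform load w=6 kN/m over full span:
  y_2 = -wx(L³-2Lx²+x³)/(24EI) = -6·3·(6³-2·6·3²+3³)/(24·50000) = -81/40000 m
Load 3 — point force P=8 kN at a=3/2 m (b=L-a=9/2):
  y_3 = -Pa(L-x)(2Lx-a²-x²)/(6LEI)  [x>a] = -8·(3/2)·(6-3)·(2·6·3-(3/2)²-3²)/(6·6·50000) = -99/200000 m
Superposition: y = Σ y_i = -4581/800000 m ≈ -0.005726 m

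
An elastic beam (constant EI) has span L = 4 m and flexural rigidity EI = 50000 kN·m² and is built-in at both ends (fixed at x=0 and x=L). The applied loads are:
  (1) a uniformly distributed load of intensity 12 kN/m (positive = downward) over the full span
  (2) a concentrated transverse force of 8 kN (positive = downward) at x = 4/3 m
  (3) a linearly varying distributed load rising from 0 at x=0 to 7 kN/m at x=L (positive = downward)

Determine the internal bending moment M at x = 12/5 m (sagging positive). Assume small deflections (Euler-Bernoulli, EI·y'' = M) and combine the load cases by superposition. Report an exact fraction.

Load 1 — uniform load w=12 kN/m over full span:
  M_1 = wLx/2 - wL²/12 - wx²/2 = 12·4·(12/5)/2 - 12·4²/12 - 12·(12/5)²/2 = 176/25 kN·m
Load 2 — point force P=8 kN at a=4/3 m (b=L-a=8/3):
  M_2 = Pa²(a+3b)(L-x)/L³ - Pa²b/L²  [x>a] = 8·(4/3)²·((4/3)+3·(8/3))·(4-(12/5))/4³ - 8·(4/3)²·(8/3)/4² = 128/135 kN·m
Load 3 — triangular load w₀=7 kN/m (0→w₀ over full span):
  M_3 = 3w₀Lx/20 - w₀L²/30 - w₀x³/(6L) = 3·7·4·(12/5)/20 - 7·4²/30 - 7·(12/5)³/(6·4) = 868/375 kN·m
Superposition: M = Σ M_i = 34772/3375 kN·m ≈ 10.302815 kN·m

M(12/5) = 34772/3375 kN·m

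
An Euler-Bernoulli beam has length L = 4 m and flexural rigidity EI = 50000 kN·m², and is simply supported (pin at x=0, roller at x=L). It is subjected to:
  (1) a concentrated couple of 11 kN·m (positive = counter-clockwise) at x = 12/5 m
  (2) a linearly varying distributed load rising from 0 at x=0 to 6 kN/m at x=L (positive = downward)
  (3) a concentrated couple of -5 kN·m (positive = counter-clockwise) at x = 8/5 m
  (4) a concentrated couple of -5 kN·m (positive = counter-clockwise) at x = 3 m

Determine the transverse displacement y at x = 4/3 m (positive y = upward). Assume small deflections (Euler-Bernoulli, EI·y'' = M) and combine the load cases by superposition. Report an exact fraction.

y(4/3) = -123421/607500000 m

Load 1 — applied couple M₀=11 kN·m at a=12/5 m (b=L-a=8/5):
  y_1 = (M₀x³/(6L)+C₁x)/EI  [x≤a] with C₁=M₀(3b²-L²)/(6L)=-286/75 = (11·(4/3)³/(6·4)+(-286/75)·(4/3))/50000 = -506/6328125 m
Load 2 — triangular load w₀=6 kN/m (0→w₀ over full span):
  y_2 = -w₀x(7L⁴-10L²x²+3x⁴)/(360LEI) = -6·(4/3)·(7·4⁴-10·4²·(4/3)²+3·(4/3)⁴)/(360·4·50000) = -128/759375 m
Load 3 — applied couple M₀=-5 kN·m at a=8/5 m (b=L-a=12/5):
  y_3 = (M₀x³/(6L)+C₁x)/EI  [x≤a] with C₁=M₀(3b²-L²)/(6L)=-4/15 = ((-5)·(4/3)³/(6·4)+(-4/15)·(4/3))/50000 = -43/2531250 m
Load 4 — applied couple M₀=-5 kN·m at a=3 m (b=L-a=1):
  y_4 = (M₀x³/(6L)+C₁x)/EI  [x≤a] with C₁=M₀(3b²-L²)/(6L)=65/24 = ((-5)·(4/3)³/(6·4)+(65/24)·(4/3))/50000 = 101/1620000 m
Superposition: y = Σ y_i = -123421/607500000 m ≈ -0.000203 m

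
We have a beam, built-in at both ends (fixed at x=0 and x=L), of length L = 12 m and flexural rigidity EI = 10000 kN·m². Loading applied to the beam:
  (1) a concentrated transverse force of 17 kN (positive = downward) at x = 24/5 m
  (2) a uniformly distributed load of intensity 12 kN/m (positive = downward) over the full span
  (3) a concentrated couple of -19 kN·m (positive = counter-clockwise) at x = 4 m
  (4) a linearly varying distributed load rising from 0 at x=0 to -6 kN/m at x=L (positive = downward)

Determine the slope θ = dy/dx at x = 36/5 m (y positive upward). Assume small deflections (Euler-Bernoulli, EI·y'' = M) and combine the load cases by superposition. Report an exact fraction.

θ(36/5) = 38087/3906250 rad

Load 1 — point force P=17 kN at a=24/5 m (b=L-a=36/5):
  θ_1 = Pa²(L-x)(2bL-(3b+a)(L-x))/(2L³EI)  [x>a] = 17·(24/5)²·(12-(36/5))·(2·(36/5)·12-(3·(36/5)+(24/5))·(12-(36/5)))/(2·12³·10000) = 4896/1953125 rad
Load 2 — uniform load w=12 kN/m over full span:
  θ_2 = -wx(L-x)(L-2x)/(12EI) = -12·(36/5)·(12-(36/5))·(12-2·(36/5))/(12·10000) = 648/78125 rad
Load 3 — applied couple M₀=-19 kN·m at a=4 m (b=L-a=8):
  θ_3 = (R_Ax²/2 - M_Ax - M₀(x-a))/EI  [x>a] with R_A=-19/9, M_A=0 = ((-19/9)·(36/5)²/2 - 0·(36/5) - (-19)·((36/5)-4))/10000 = 19/31250 rad
Load 4 — triangular load w₀=-6 kN/m (0→w₀ over full span):
  θ_4 = -w₀(2x(L-x)(L-2x)(x+2L)+x²(L-x)²)/(120LEI) = -(-6)·(2·(36/5)·(12-(36/5))·(12-2·(36/5))·((36/5)+2·12)+(36/5)²·(12-(36/5))²)/(120·12·10000) = -648/390625 rad
Superposition: θ = Σ θ_i = 38087/3906250 rad ≈ 0.009750 rad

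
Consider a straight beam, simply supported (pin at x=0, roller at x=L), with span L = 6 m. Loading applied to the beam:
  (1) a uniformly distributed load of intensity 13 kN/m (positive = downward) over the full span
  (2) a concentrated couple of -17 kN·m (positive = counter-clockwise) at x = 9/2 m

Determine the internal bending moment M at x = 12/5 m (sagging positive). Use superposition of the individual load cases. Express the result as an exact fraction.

Load 1 — uniform load w=13 kN/m over full span:
  M_1 = wx(L-x)/2 = 13·(12/5)·(6-(12/5))/2 = 1404/25 kN·m
Load 2 — applied couple M₀=-17 kN·m at a=9/2 m (b=L-a=3/2):
  M_2 = M₀x/L  [x≤a] = (-17)·(12/5)/6 = -34/5 kN·m
Superposition: M = Σ M_i = 1234/25 kN·m ≈ 49.360000 kN·m

M(12/5) = 1234/25 kN·m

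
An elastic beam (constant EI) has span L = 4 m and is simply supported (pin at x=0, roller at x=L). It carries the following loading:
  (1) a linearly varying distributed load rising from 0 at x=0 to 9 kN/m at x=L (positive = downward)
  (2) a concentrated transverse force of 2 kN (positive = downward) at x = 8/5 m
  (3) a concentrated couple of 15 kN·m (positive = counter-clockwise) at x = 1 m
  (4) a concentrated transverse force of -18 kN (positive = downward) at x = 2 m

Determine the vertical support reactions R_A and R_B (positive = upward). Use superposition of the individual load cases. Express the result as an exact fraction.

R_A = 39/20 kN, R_B = 1/20 kN

Load 1 — triangular load w₀=9 kN/m (0→w₀ over full span):
  R_A = w₀L/6 = 9·4/6 = 6 kN
  R_B = w₀L/3 = 9·4/3 = 12 kN
Load 2 — point force P=2 kN at a=8/5 m (b=L-a=12/5):
  R_A = Pb/L = 2·(12/5)/4 = 6/5 kN
  R_B = Pa/L = 2·(8/5)/4 = 4/5 kN
Load 3 — applied couple M₀=15 kN·m at a=1 m (b=L-a=3):
  R_A = M₀/L = 15/4 kN
  R_B = -M₀/L = -15/4 kN
Load 4 — point force P=-18 kN at a=2 m (b=L-a=2):
  R_A = Pb/L = (-18)·2/4 = -9 kN
  R_B = Pa/L = (-18)·2/4 = -9 kN
Superposition: R_A = 39/20 kN, R_B = 1/20 kN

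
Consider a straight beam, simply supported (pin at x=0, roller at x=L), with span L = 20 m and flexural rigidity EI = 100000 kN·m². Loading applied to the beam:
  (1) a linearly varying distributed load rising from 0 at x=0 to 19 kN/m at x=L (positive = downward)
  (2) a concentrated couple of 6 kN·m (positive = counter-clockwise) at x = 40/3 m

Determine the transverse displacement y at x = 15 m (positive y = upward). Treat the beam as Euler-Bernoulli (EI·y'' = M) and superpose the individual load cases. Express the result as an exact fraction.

Load 1 — triangular load w₀=19 kN/m (0→w₀ over full span):
  y_1 = -w₀x(7L⁴-10L²x²+3x⁴)/(360LEI) = -19·15·(7·20⁴-10·20²·15²+3·15⁴)/(360·20·100000) = -2261/15360 m
Load 2 — applied couple M₀=6 kN·m at a=40/3 m (b=L-a=20/3):
  y_2 = (M₀x³/(6L)-M₀(x-a)²/2+C₁x)/EI  [x>a] with C₁=M₀(3b²-L²)/(6L)=-40/3 = (6·15³/(6·20)-6·(15-(40/3))²/2+(-40/3)·15)/100000 = -19/48000 m
Superposition: y = Σ y_i = -56677/384000 m ≈ -0.147596 m

y(15) = -56677/384000 m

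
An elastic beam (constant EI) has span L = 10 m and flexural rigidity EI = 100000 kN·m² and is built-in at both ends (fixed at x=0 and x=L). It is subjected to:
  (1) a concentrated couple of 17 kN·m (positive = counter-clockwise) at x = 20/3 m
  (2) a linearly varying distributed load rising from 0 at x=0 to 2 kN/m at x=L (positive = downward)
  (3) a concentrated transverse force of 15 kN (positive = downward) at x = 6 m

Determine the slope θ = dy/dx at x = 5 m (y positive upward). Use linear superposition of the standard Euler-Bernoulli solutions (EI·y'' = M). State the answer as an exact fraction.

θ(5) = -169/2400000 rad

Load 1 — applied couple M₀=17 kN·m at a=20/3 m (b=L-a=10/3):
  θ_1 = (R_Ax²/2 - M_Ax)/EI  [x≤a] with R_A=34/15, M_A=17/3 = ((34/15)·5²/2 - (17/3)·5)/100000 = 0 rad
Load 2 — triangular load w₀=2 kN/m (0→w₀ over full span):
  θ_2 = -w₀(2x(L-x)(L-2x)(x+2L)+x²(L-x)²)/(120LEI) = -2·(2·5·(10-5)·(10-2·5)·(5+2·10)+5²·(10-5)²)/(120·10·100000) = -1/96000 rad
Load 3 — point force P=15 kN at a=6 m (b=L-a=4):
  θ_3 = -Pb²x(2aL-(3a+b)x)/(2L³EI)  [x≤a] = -15·4²·5·(2·6·10-(3·6+4)·5)/(2·10³·100000) = -3/50000 rad
Superposition: θ = Σ θ_i = -169/2400000 rad ≈ -0.000070 rad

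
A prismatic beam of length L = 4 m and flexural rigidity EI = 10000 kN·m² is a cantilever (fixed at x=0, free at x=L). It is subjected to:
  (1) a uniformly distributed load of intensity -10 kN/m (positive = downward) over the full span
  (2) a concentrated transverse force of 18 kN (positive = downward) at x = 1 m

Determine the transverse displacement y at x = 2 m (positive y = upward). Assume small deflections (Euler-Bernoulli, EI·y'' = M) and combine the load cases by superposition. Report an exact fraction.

y(2) = 59/6000 m

Load 1 — uniform load w=-10 kN/m over full span:
  y_1 = -wx²(x²-4Lx+6L²)/(24EI) = -(-10)·2²·(2²-4·4·2+6·4²)/(24·10000) = 17/1500 m
Load 2 — point force P=18 kN at a=1 m (b=L-a=3):
  y_2 = -Pa²(3x-a)/(6EI)  [x>a] = -18·1²·(3·2-1)/(6·10000) = -3/2000 m
Superposition: y = Σ y_i = 59/6000 m ≈ 0.009833 m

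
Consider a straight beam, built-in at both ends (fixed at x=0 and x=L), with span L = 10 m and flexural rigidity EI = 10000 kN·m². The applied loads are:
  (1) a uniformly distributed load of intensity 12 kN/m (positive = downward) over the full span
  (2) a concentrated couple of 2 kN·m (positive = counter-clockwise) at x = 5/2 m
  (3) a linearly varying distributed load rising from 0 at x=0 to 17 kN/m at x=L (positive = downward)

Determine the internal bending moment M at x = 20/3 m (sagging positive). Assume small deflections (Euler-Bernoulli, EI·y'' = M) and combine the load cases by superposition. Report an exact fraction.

Load 1 — uniform load w=12 kN/m over full span:
  M_1 = wLx/2 - wL²/12 - wx²/2 = 12·10·(20/3)/2 - 12·10²/12 - 12·(20/3)²/2 = 100/3 kN·m
Load 2 — applied couple M₀=2 kN·m at a=5/2 m (b=L-a=15/2):
  M_2 = R_Ax - M_A - M₀  [x>a] with R_A=9/40, M_A=-3/8 = (9/40)·(20/3) - (-3/8) - 2 = -1/8 kN·m
Load 3 — triangular load w₀=17 kN/m (0→w₀ over full span):
  M_3 = 3w₀Lx/20 - w₀L²/30 - w₀x³/(6L) = 3·17·10·(20/3)/20 - 17·10²/30 - 17·(20/3)³/(6·10) = 2380/81 kN·m
Superposition: M = Σ M_i = 40559/648 kN·m ≈ 62.591049 kN·m

M(20/3) = 40559/648 kN·m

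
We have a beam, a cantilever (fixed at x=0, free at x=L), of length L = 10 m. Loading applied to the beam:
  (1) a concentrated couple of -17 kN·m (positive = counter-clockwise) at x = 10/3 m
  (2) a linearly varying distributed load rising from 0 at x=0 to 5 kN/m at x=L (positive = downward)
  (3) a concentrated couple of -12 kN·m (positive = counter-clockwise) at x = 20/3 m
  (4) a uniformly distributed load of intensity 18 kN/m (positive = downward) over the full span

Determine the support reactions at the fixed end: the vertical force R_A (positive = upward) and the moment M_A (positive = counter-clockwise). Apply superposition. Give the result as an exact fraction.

R_A = 205 kN, M_A = 3287/3 kN·m

Load 1 — applied couple M₀=-17 kN·m at a=10/3 m (b=L-a=20/3):
  R_A = 0 kN
  M_A = -M₀ = -(-17) = 17 kN·m
Load 2 — triangular load w₀=5 kN/m (0→w₀ over full span):
  R_A = w₀L/2 = 5·10/2 = 25 kN
  M_A = w₀L²/3 = 5·10²/3 = 500/3 kN·m
Load 3 — applied couple M₀=-12 kN·m at a=20/3 m (b=L-a=10/3):
  R_A = 0 kN
  M_A = -M₀ = -(-12) = 12 kN·m
Load 4 — uniform load w=18 kN/m over full span:
  R_A = wL = 18·10 = 180 kN
  M_A = wL²/2 = 18·10²/2 = 900 kN·m
Superposition: R_A = 205 kN, M_A = 3287/3 kN·m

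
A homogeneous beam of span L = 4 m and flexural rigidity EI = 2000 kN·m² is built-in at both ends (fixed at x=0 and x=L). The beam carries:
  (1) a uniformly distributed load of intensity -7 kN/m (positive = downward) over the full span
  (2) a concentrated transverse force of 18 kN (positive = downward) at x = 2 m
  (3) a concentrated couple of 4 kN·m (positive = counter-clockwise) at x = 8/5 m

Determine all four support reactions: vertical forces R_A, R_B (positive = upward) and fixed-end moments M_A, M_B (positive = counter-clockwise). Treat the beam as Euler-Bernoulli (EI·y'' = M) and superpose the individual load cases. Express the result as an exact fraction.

Load 1 — uniform load w=-7 kN/m over full span:
  R_A = wL/2 = (-7)·4/2 = -14 kN
  M_A = wL²/12 = (-7)·4²/12 = -28/3 kN·m
  R_B = wL/2 = (-7)·4/2 = -14 kN
  M_B = -wL²/12 = -(-7)·4²/12 = 28/3 kN·m
Load 2 — point force P=18 kN at a=2 m (b=L-a=2):
  R_A = Pb²(3a+b)/L³ = 18·2²·(3·2+2)/4³ = 9 kN
  M_A = Pab²/L² = 18·2·2²/4² = 9 kN·m
  R_B = Pa²(a+3b)/L³ = 18·2²·(2+3·2)/4³ = 9 kN
  M_B = -Pa²b/L² = -18·2²·2/4² = -9 kN·m
Load 3 — applied couple M₀=4 kN·m at a=8/5 m (b=L-a=12/5):
  R_A = 6M₀ab/L³ = 6·4·(8/5)·(12/5)/4³ = 36/25 kN
  M_A = M₀b(2a-b)/L² = 4·(12/5)·(2·(8/5)-(12/5))/4² = 12/25 kN·m
  R_B = -6M₀ab/L³ = -6·4·(8/5)·(12/5)/4³ = -36/25 kN
  M_B = M₀a(2b-a)/L² = 4·(8/5)·(2·(12/5)-(8/5))/4² = 32/25 kN·m
Superposition: R_A = -89/25 kN, M_A = 11/75 kN·m, R_B = -161/25 kN, M_B = 121/75 kN·m

R_A = -89/25 kN, M_A = 11/75 kN·m, R_B = -161/25 kN, M_B = 121/75 kN·m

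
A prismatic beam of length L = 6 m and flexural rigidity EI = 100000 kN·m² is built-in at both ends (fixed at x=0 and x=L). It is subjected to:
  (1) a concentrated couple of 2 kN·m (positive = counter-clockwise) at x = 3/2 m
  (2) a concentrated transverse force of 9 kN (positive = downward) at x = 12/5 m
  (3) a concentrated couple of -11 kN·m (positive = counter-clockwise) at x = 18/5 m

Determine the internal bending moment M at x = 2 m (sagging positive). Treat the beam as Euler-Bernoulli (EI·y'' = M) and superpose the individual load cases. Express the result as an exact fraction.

M(2) = 1253/1000 kN·m

Load 1 — applied couple M₀=2 kN·m at a=3/2 m (b=L-a=9/2):
  M_1 = R_Ax - M_A - M₀  [x>a] with R_A=3/8, M_A=-3/8 = (3/8)·2 - (-3/8) - 2 = -7/8 kN·m
Load 2 — point force P=9 kN at a=12/5 m (b=L-a=18/5):
  M_2 = Pb²(3a+b)x/L³ - Pab²/L²  [x≤a] = 9·(18/5)²·(3·(12/5)+(18/5))·2/6³ - 9·(12/5)·(18/5)²/6² = 486/125 kN·m
Load 3 — applied couple M₀=-11 kN·m at a=18/5 m (b=L-a=12/5):
  M_3 = R_Ax - M_A  [x≤a] with R_A=-66/25, M_A=-88/25 = (-66/25)·2 - (-88/25) = -44/25 kN·m
Superposition: M = Σ M_i = 1253/1000 kN·m ≈ 1.253000 kN·m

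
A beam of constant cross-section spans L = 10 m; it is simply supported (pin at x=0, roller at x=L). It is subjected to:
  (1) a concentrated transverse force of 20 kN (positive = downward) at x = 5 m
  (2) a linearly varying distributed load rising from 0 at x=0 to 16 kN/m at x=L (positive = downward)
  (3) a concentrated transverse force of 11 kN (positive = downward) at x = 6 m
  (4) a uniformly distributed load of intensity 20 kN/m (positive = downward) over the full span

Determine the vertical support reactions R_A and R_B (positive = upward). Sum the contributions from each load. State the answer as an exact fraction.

Load 1 — point force P=20 kN at a=5 m (b=L-a=5):
  R_A = Pb/L = 20·5/10 = 10 kN
  R_B = Pa/L = 20·5/10 = 10 kN
Load 2 — triangular load w₀=16 kN/m (0→w₀ over full span):
  R_A = w₀L/6 = 16·10/6 = 80/3 kN
  R_B = w₀L/3 = 16·10/3 = 160/3 kN
Load 3 — point force P=11 kN at a=6 m (b=L-a=4):
  R_A = Pb/L = 11·4/10 = 22/5 kN
  R_B = Pa/L = 11·6/10 = 33/5 kN
Load 4 — uniform load w=20 kN/m over full span:
  R_A = wL/2 = 20·10/2 = 100 kN
  R_B = wL/2 = 20·10/2 = 100 kN
Superposition: R_A = 2116/15 kN, R_B = 2549/15 kN

R_A = 2116/15 kN, R_B = 2549/15 kN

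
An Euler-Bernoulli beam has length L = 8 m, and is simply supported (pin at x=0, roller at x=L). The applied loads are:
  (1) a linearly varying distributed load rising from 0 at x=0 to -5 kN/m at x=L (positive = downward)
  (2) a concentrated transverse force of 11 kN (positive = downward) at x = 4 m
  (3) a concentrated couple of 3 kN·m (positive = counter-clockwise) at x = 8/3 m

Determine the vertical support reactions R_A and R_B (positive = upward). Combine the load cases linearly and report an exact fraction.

R_A = -19/24 kN, R_B = -197/24 kN

Load 1 — triangular load w₀=-5 kN/m (0→w₀ over full span):
  R_A = w₀L/6 = (-5)·8/6 = -20/3 kN
  R_B = w₀L/3 = (-5)·8/3 = -40/3 kN
Load 2 — point force P=11 kN at a=4 m (b=L-a=4):
  R_A = Pb/L = 11·4/8 = 11/2 kN
  R_B = Pa/L = 11·4/8 = 11/2 kN
Load 3 — applied couple M₀=3 kN·m at a=8/3 m (b=L-a=16/3):
  R_A = M₀/L = 3/8 kN
  R_B = -M₀/L = -3/8 kN
Superposition: R_A = -19/24 kN, R_B = -197/24 kN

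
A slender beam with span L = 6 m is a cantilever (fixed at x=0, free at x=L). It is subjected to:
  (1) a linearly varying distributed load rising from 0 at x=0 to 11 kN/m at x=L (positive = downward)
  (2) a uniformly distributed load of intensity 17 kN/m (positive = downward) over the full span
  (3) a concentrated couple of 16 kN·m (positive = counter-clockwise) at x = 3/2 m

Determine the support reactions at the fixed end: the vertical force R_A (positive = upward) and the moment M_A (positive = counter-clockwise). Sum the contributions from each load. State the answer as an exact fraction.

Load 1 — triangular load w₀=11 kN/m (0→w₀ over full span):
  R_A = w₀L/2 = 11·6/2 = 33 kN
  M_A = w₀L²/3 = 11·6²/3 = 132 kN·m
Load 2 — uniform load w=17 kN/m over full span:
  R_A = wL = 17·6 = 102 kN
  M_A = wL²/2 = 17·6²/2 = 306 kN·m
Load 3 — applied couple M₀=16 kN·m at a=3/2 m (b=L-a=9/2):
  R_A = 0 kN
  M_A = -M₀ = -16 kN·m
Superposition: R_A = 135 kN, M_A = 422 kN·m

R_A = 135 kN, M_A = 422 kN·m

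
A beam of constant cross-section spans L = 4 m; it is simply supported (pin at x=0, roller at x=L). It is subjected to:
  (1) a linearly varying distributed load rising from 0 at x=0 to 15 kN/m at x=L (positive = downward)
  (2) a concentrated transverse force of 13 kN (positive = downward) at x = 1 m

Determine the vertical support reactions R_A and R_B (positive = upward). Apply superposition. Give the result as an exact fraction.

Load 1 — triangular load w₀=15 kN/m (0→w₀ over full span):
  R_A = w₀L/6 = 15·4/6 = 10 kN
  R_B = w₀L/3 = 15·4/3 = 20 kN
Load 2 — point force P=13 kN at a=1 m (b=L-a=3):
  R_A = Pb/L = 13·3/4 = 39/4 kN
  R_B = Pa/L = 13·1/4 = 13/4 kN
Superposition: R_A = 79/4 kN, R_B = 93/4 kN

R_A = 79/4 kN, R_B = 93/4 kN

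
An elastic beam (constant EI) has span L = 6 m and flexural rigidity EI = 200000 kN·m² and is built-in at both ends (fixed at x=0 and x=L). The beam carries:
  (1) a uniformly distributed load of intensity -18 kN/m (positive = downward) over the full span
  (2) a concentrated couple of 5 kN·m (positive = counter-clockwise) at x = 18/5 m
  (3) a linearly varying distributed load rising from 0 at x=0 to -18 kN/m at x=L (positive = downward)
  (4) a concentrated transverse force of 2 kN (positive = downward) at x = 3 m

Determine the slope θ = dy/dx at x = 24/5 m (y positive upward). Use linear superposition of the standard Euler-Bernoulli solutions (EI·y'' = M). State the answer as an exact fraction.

Load 1 — uniform load w=-18 kN/m over full span:
  θ_1 = -wx(L-x)(L-2x)/(12EI) = -(-18)·(24/5)·(6-(24/5))·(6-2·(24/5))/(12·200000) = -243/1562500 rad
Load 2 — applied couple M₀=5 kN·m at a=18/5 m (b=L-a=12/5):
  θ_2 = (R_Ax²/2 - M_Ax - M₀(x-a))/EI  [x>a] with R_A=6/5, M_A=8/5 = ((6/5)·(24/5)²/2 - (8/5)·(24/5) - 5·((24/5)-(18/5)))/200000 = 9/12500000 rad
Load 3 — triangular load w₀=-18 kN/m (0→w₀ over full span):
  θ_3 = -w₀(2x(L-x)(L-2x)(x+2L)+x²(L-x)²)/(120LEI) = -(-18)·(2·(24/5)·(6-(24/5))·(6-2·(24/5))·((24/5)+2·6)+(24/5)²·(6-(24/5))²)/(120·6·200000) = -162/1953125 rad
Load 4 — point force P=2 kN at a=3 m (b=L-a=3):
  θ_4 = Pa²(L-x)(2bL-(3b+a)(L-x))/(2L³EI)  [x>a] = 2·3²·(6-(24/5))·(2·3·6-(3·3+3)·(6-(24/5)))/(2·6³·200000) = 27/5000000 rad
Superposition: θ = Σ θ_i = -29043/125000000 rad ≈ -0.000232 rad

θ(24/5) = -29043/125000000 rad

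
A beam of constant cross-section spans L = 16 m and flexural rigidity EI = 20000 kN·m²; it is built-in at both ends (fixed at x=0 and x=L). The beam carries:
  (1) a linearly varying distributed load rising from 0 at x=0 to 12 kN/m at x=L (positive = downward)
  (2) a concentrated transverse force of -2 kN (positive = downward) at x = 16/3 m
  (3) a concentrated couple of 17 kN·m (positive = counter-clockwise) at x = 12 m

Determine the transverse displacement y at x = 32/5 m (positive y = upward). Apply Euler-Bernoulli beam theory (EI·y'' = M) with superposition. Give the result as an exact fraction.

Load 1 — triangular load w₀=12 kN/m (0→w₀ over full span):
  y_1 = -w₀x²(L-x)²(x+2L)/(120LEI) = -12·(32/5)²·(16-(32/5))²·((32/5)+2·16)/(120·16·20000) = -442368/9765625 m
Load 2 — point force P=-2 kN at a=16/3 m (b=L-a=32/3):
  y_2 = -Pa²(L-x)²(3bL-(3b+a)(L-x))/(6L³EI)  [x>a] = -(-2)·(16/3)²·(16-(32/5))²·(3·(32/3)·16-(3·(32/3)+(16/3))·(16-(32/5)))/(6·16³·20000) = 128/78125 m
Load 3 — applied couple M₀=17 kN·m at a=12 m (b=L-a=4):
  y_3 = (R_Ax³/6 - M_Ax²/2)/EI  [x≤a] with R_A=153/128, M_A=85/16 = ((153/128)·(32/5)³/6 - (85/16)·(32/5)²/2)/20000 = -221/78125 m
Superposition: y = Σ y_i = -453993/9765625 m ≈ -0.046489 m

y(32/5) = -453993/9765625 m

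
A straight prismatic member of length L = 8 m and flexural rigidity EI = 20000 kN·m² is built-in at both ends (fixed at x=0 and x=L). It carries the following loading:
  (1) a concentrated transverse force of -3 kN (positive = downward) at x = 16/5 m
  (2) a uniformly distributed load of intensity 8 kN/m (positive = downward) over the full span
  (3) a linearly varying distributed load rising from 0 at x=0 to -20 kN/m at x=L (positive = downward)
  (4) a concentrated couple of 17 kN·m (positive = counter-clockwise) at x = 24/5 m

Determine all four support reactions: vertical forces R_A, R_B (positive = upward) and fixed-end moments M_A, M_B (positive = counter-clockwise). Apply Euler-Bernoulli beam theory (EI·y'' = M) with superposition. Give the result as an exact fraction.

Load 1 — point force P=-3 kN at a=16/5 m (b=L-a=24/5):
  R_A = Pb²(3a+b)/L³ = (-3)·(24/5)²·(3·(16/5)+(24/5))/8³ = -243/125 kN
  M_A = Pab²/L² = (-3)·(16/5)·(24/5)²/8² = -432/125 kN·m
  R_B = Pa²(a+3b)/L³ = (-3)·(16/5)²·((16/5)+3·(24/5))/8³ = -132/125 kN
  M_B = -Pa²b/L² = -(-3)·(16/5)²·(24/5)/8² = 288/125 kN·m
Load 2 — uniform load w=8 kN/m over full span:
  R_A = wL/2 = 8·8/2 = 32 kN
  M_A = wL²/12 = 8·8²/12 = 128/3 kN·m
  R_B = wL/2 = 8·8/2 = 32 kN
  M_B = -wL²/12 = -8·8²/12 = -128/3 kN·m
Load 3 — triangular load w₀=-20 kN/m (0→w₀ over full span):
  R_A = 3w₀L/20 = 3·(-20)·8/20 = -24 kN
  M_A = w₀L²/30 = (-20)·8²/30 = -128/3 kN·m
  R_B = 7w₀L/20 = 7·(-20)·8/20 = -56 kN
  M_B = -w₀L²/20 = -(-20)·8²/20 = 64 kN·m
Load 4 — applied couple M₀=17 kN·m at a=24/5 m (b=L-a=16/5):
  R_A = 6M₀ab/L³ = 6·17·(24/5)·(16/5)/8³ = 153/50 kN
  M_A = M₀b(2a-b)/L² = 17·(16/5)·(2·(24/5)-(16/5))/8² = 136/25 kN·m
  R_B = -6M₀ab/L³ = -6·17·(24/5)·(16/5)/8³ = -153/50 kN
  M_B = M₀a(2b-a)/L² = 17·(24/5)·(2·(16/5)-(24/5))/8² = 51/25 kN·m
Superposition: R_A = 2279/250 kN, M_A = 248/125 kN·m, R_B = -7029/250 kN, M_B = 9629/375 kN·m

R_A = 2279/250 kN, M_A = 248/125 kN·m, R_B = -7029/250 kN, M_B = 9629/375 kN·m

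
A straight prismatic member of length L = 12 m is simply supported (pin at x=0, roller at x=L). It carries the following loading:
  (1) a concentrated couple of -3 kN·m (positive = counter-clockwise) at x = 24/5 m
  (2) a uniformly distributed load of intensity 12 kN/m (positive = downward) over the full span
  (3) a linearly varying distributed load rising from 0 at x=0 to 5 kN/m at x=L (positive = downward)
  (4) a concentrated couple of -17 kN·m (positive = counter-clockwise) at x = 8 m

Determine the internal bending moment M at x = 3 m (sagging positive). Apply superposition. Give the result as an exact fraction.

M(3) = 1481/8 kN·m

Load 1 — applied couple M₀=-3 kN·m at a=24/5 m (b=L-a=36/5):
  M_1 = M₀x/L  [x≤a] = (-3)·3/12 = -3/4 kN·m
Load 2 — uniform load w=12 kN/m over full span:
  M_2 = wx(L-x)/2 = 12·3·(12-3)/2 = 162 kN·m
Load 3 — triangular load w₀=5 kN/m (0→w₀ over full span):
  M_3 = w₀Lx/6 - w₀x³/(6L) = 5·12·3/6 - 5·3³/(6·12) = 225/8 kN·m
Load 4 — applied couple M₀=-17 kN·m at a=8 m (b=L-a=4):
  M_4 = M₀x/L  [x≤a] = (-17)·3/12 = -17/4 kN·m
Superposition: M = Σ M_i = 1481/8 kN·m ≈ 185.125000 kN·m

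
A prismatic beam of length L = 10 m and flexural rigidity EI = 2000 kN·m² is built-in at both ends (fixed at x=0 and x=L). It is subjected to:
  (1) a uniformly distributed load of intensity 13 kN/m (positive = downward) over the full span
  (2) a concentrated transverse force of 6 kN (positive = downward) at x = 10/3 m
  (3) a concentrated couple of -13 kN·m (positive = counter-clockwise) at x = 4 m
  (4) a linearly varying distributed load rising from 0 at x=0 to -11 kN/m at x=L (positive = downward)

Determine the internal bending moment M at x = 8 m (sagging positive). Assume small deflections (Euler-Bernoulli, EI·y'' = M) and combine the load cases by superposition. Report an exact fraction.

M(8) = -2831/375 kN·m

Load 1 — uniform load w=13 kN/m over full span:
  M_1 = wLx/2 - wL²/12 - wx²/2 = 13·10·8/2 - 13·10²/12 - 13·8²/2 = -13/3 kN·m
Load 2 — point force P=6 kN at a=10/3 m (b=L-a=20/3):
  M_2 = Pa²(a+3b)(L-x)/L³ - Pa²b/L²  [x>a] = 6·(10/3)²·((10/3)+3·(20/3))·(10-8)/10³ - 6·(10/3)²·(20/3)/10² = -4/3 kN·m
Load 3 — applied couple M₀=-13 kN·m at a=4 m (b=L-a=6):
  M_3 = R_Ax - M_A - M₀  [x>a] with R_A=-234/125, M_A=-39/25 = (-234/125)·8 - (-39/25) - (-13) = -52/125 kN·m
Load 4 — triangular load w₀=-11 kN/m (0→w₀ over full span):
  M_4 = 3w₀Lx/20 - w₀L²/30 - w₀x³/(6L) = 3·(-11)·10·8/20 - (-11)·10²/30 - (-11)·8³/(6·10) = -22/15 kN·m
Superposition: M = Σ M_i = -2831/375 kN·m ≈ -7.549333 kN·m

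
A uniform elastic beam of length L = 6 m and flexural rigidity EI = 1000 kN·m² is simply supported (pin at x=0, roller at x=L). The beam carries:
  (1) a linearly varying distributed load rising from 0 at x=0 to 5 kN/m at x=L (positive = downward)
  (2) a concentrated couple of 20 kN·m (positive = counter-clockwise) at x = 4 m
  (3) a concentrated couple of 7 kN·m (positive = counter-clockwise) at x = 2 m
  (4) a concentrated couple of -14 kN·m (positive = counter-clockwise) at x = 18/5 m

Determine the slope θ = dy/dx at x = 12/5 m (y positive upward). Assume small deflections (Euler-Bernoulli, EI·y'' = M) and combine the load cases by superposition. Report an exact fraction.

Load 1 — triangular load w₀=5 kN/m (0→w₀ over full span):
  θ_1 = -w₀(7L⁴-30L²x²+15x⁴)/(360LEI) = -5·(7·6⁴-30·6²·(12/5)²+15·(12/5)⁴)/(360·6·1000) = -969/125000 rad
Load 2 — applied couple M₀=20 kN·m at a=4 m (b=L-a=2):
  θ_2 = (M₀x²/(2L)+C₁)/EI  [x≤a] with C₁=M₀(3b²-L²)/(6L)=-40/3 = (20·(12/5)²/(2·6)+(-40/3))/1000 = -7/1875 rad
Load 3 — applied couple M₀=7 kN·m at a=2 m (b=L-a=4):
  θ_3 = (M₀x²/(2L)-M₀(x-a)+C₁)/EI  [x>a] with C₁=M₀(3b²-L²)/(6L)=7/3 = (7·(12/5)²/(2·6)-7·((12/5)-2)+(7/3))/1000 = 217/75000 rad
Load 4 — applied couple M₀=-14 kN·m at a=18/5 m (b=L-a=12/5):
  θ_4 = (M₀x²/(2L)+C₁)/EI  [x≤a] with C₁=M₀(3b²-L²)/(6L)=182/25 = ((-14)·(12/5)²/(2·6)+(182/25))/1000 = 7/12500 rad
Superposition: θ = Σ θ_i = -251/31250 rad ≈ -0.008032 rad

θ(12/5) = -251/31250 rad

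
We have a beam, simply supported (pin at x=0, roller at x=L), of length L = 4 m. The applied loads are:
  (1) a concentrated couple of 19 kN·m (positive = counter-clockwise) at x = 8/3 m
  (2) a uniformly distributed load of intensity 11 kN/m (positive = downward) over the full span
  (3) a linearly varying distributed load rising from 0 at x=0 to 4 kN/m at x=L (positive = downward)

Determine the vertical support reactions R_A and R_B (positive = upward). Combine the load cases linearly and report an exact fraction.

R_A = 353/12 kN, R_B = 271/12 kN

Load 1 — applied couple M₀=19 kN·m at a=8/3 m (b=L-a=4/3):
  R_A = M₀/L = 19/4 kN
  R_B = -M₀/L = -19/4 kN
Load 2 — uniform load w=11 kN/m over full span:
  R_A = wL/2 = 11·4/2 = 22 kN
  R_B = wL/2 = 11·4/2 = 22 kN
Load 3 — triangular load w₀=4 kN/m (0→w₀ over full span):
  R_A = w₀L/6 = 4·4/6 = 8/3 kN
  R_B = w₀L/3 = 4·4/3 = 16/3 kN
Superposition: R_A = 353/12 kN, R_B = 271/12 kN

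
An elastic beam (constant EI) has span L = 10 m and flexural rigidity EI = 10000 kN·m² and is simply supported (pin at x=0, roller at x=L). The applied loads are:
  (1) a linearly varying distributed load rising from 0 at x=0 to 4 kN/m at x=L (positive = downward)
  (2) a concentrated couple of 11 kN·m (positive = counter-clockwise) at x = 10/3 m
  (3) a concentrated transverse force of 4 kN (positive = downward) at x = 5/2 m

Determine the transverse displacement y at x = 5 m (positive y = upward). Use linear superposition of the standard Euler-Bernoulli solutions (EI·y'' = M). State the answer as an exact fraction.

Load 1 — triangular load w₀=4 kN/m (0→w₀ over full span):
  y_1 = -w₀x(7L⁴-10L²x²+3x⁴)/(360LEI) = -4·5·(7·10⁴-10·10²·5²+3·5⁴)/(360·10·10000) = -5/192 m
Load 2 — applied couple M₀=11 kN·m at a=10/3 m (b=L-a=20/3):
  y_2 = (M₀x³/(6L)-M₀(x-a)²/2+C₁x)/EI  [x>a] with C₁=M₀(3b²-L²)/(6L)=55/9 = (11·5³/(6·10)-11·(5-(10/3))²/2+(55/9)·5)/10000 = 11/2880 m
Load 3 — point force P=4 kN at a=5/2 m (b=L-a=15/2):
  y_3 = -Pa(L-x)(2Lx-a²-x²)/(6LEI)  [x>a] = -4·(5/2)·(10-5)·(2·10·5-(5/2)²-5²)/(6·10·10000) = -11/1920 m
Superposition: y = Σ y_i = -161/5760 m ≈ -0.027951 m

y(5) = -161/5760 m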